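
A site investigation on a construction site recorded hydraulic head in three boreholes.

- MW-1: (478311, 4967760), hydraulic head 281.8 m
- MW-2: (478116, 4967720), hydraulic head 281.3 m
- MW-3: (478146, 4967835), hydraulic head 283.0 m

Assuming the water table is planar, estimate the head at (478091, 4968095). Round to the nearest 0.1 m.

286.9 m

With h = a·x + b·y + c and MW-1 as origin, the differences give:
  (-195)·a + (-40)·b = -0.5
  (-165)·a + 75·b = +1.2
Eliminate b (×75 and ×(-40), subtract): -21225·a = 10.50 → a = ∂h/∂x = -0.0004947
Back-substitute: b = ∂h/∂y = +0.01491.
h(478091, 4968095) = 281.8 + (-0.0004947)·(-220) + (+0.01491)·(335) = 281.8 +0.109 +4.995 = 286.904 m.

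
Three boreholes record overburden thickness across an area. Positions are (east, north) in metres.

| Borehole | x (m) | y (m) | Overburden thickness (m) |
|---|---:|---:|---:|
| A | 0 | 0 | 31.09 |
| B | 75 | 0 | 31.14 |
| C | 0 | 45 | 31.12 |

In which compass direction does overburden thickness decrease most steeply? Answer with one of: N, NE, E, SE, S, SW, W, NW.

∂d/∂x = (31.14 − 31.09) / (75 − 0) = +0.0006667
∂d/∂y = (31.12 − 31.09) / (45 − 0) = +0.0006667
Steepest decrease is along −∇f = (-0.0006667 E, -0.0006667 N) → southwest.

SW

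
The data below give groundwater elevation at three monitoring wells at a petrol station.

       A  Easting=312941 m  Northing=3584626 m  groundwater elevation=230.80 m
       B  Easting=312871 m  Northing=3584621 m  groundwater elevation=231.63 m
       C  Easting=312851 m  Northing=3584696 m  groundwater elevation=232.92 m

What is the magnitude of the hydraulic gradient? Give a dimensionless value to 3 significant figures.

Differences from A: to B (Δx, Δy, Δh) = (-70, -5, +0.83); to C = (-90, 70, +2.12).
Determinant of the coordinate differences = (-70)·70 − (-90)·(-5) = -5350.
∂h/∂x = [(+0.83)·70 − (+2.12)·(-5)] / -5350 = -0.01284
∂h/∂y = [(-70)·(+2.12) − (-90)·(+0.83)] / -5350 = +0.01378
|∇h| = √(-0.01284² + 0.01378²) = 0.01883

0.0188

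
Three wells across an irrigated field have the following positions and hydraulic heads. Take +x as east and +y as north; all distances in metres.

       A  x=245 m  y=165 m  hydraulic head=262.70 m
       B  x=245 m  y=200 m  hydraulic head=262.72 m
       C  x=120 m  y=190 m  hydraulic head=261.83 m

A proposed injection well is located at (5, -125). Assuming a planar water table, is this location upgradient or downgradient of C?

Differences from A: to B (Δx, Δy, Δh) = (0, 35, +0.02); to C = (-125, 25, -0.87).
Determinant of the coordinate differences = 0·25 − (-125)·35 = 4375.
∂h/∂x = [(+0.02)·25 − (-0.87)·35] / 4375 = +0.007074
∂h/∂y = [0·(-0.87) − (-125)·(+0.02)] / 4375 = +0.0005714
Head at (5, -125) = 262.70 + (+0.007074)·(-240) + (+0.0005714)·(-290) = 260.84 m.
That is lower than the 261.83 m at C, so the point is downgradient.

downgradient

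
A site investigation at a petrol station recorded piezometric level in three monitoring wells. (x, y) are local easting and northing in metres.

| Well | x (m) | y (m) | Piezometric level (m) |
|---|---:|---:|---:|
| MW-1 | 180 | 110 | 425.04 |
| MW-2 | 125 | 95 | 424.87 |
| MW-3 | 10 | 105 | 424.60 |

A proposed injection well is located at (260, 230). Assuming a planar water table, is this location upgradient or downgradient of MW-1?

With h = a·x + b·y + c and MW-1 as origin, the differences give:
  (-55)·a + (-15)·b = -0.17
  (-170)·a + (-5)·b = -0.44
Eliminate b (×(-5) and ×(-15), subtract): -2275·a = -5.750 → a = ∂h/∂x = +0.002527
Back-substitute: b = ∂h/∂y = +0.002066.
Head at (260, 230) = 425.04 + (+0.002527)·(80) + (+0.002066)·(120) = 425.49 m.
That is higher than the 425.04 m at MW-1, so the point is upgradient.

upgradient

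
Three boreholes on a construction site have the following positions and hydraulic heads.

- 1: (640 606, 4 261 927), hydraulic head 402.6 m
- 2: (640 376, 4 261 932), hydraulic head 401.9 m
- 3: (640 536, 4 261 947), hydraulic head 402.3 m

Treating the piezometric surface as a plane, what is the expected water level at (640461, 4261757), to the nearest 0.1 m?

Taking 1 as reference: 2−1 = (-230, 5, -0.7); 3−1 = (-70, 20, -0.3).
Determinant of the coordinate differences = (-230)·20 − (-70)·5 = -4250.
∂h/∂x = [(-0.7)·20 − (-0.3)·5] / -4250 = +0.002941
∂h/∂y = [(-230)·(-0.3) − (-70)·(-0.7)] / -4250 = -0.004706
h(640461, 4261757) = 402.6 + (+0.002941)·(-145) + (-0.004706)·(-170) = 402.6 -0.426 +0.800 = 402.974 m.

403.0 m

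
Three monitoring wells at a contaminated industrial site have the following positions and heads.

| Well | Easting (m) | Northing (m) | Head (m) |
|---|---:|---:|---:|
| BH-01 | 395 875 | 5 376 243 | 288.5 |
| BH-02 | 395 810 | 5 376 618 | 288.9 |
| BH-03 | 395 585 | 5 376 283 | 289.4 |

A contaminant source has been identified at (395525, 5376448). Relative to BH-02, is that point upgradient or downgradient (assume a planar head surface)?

Differences from BH-01: to BH-02 (Δx, Δy, Δh) = (-65, 375, +0.4); to BH-03 = (-290, 40, +0.9).
Determinant of the coordinate differences = (-65)·40 − (-290)·375 = 106150.
∂h/∂x = [(+0.4)·40 − (+0.9)·375] / 106150 = -0.003029
∂h/∂y = [(-65)·(+0.9) − (-290)·(+0.4)] / 106150 = +0.0005417
Head at (395525, 5376448) = 288.5 + (-0.003029)·(-350) + (+0.0005417)·(205) = 289.67 m.
That is higher than the 288.9 m at BH-02, so the point is upgradient.

upgradient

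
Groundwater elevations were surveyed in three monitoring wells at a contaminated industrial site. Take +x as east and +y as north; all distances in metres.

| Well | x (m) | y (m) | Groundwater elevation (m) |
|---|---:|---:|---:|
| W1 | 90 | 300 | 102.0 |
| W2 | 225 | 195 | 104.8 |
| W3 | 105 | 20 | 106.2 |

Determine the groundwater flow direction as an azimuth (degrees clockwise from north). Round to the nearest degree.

Differences from W1: to W2 (Δx, Δy, Δh) = (135, -105, +2.8); to W3 = (15, -280, +4.2).
Determinant of the coordinate differences = 135·(-280) − 15·(-105) = -36225.
∂h/∂x = [(+2.8)·(-280) − (+4.2)·(-105)] / -36225 = +0.009469
∂h/∂y = [135·(+4.2) − 15·(+2.8)] / -36225 = -0.01449
Flow direction (−∇h) has components (-0.009469 E, +0.01449 N).
Azimuth = atan2(E, N) = atan2(-0.009469, +0.01449) = 326.8° ≈ 327°.

327°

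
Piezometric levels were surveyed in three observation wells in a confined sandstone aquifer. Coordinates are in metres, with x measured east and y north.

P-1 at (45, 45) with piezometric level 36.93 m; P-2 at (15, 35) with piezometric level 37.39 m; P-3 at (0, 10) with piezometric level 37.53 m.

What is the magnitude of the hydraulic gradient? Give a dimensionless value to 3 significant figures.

Taking P-1 as reference: P-2−P-1 = (-30, -10, +0.46); P-3−P-1 = (-45, -35, +0.60).
Solve a·Δx + b·Δy = Δh: det = (-30)·(-35) − (-45)·(-10) = 600.
∂h/∂x = [(+0.46)·(-35) − (+0.60)·(-10)] / 600 = -0.01683
∂h/∂y = [(-30)·(+0.60) − (-45)·(+0.46)] / 600 = +0.004500
|∇h| = √(-0.01683² + 0.004500²) = 0.01742

0.0174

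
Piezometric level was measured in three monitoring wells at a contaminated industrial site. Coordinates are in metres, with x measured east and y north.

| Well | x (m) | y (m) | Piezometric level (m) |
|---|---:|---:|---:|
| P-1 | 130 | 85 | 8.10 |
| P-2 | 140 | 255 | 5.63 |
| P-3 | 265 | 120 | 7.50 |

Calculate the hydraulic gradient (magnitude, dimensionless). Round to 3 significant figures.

0.0145

With h = a·x + b·y + c and P-1 as origin, the differences give:
  10·a + 170·b = -2.47
  135·a + 35·b = -0.60
Eliminate b (×35 and ×170, subtract): -22600·a = 15.550 → a = ∂h/∂x = -0.0006881
Back-substitute: b = ∂h/∂y = -0.01449.
|∇h| = √(-0.0006881² + -0.01449²) = 0.01451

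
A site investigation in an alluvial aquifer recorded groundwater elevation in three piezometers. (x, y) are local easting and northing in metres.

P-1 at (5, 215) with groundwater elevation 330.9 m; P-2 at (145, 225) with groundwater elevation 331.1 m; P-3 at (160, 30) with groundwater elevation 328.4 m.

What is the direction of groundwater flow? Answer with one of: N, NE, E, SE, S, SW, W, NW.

S

With h = a·x + b·y + c and P-1 as origin, the differences give:
  140·a + 10·b = +0.2
  155·a + (-185)·b = -2.5
Eliminate b (×(-185) and ×10, subtract): -27450·a = -12.00 → a = ∂h/∂x = +0.0004372
Back-substitute: b = ∂h/∂y = +0.01388.
Flow = −∇h = (-0.0004372 east, -0.01388 north), which points south.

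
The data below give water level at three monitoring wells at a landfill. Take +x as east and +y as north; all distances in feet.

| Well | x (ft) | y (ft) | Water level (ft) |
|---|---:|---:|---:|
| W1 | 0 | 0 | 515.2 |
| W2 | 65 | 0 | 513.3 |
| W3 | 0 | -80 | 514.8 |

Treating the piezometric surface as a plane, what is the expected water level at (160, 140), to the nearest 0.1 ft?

511.2 ft

∂h/∂x = (513.3 − 515.2) / (65 − 0) = -0.02923
∂h/∂y = (514.8 − 515.2) / (-80 − 0) = +0.005000
h(160, 140) = 515.2 + (-0.02923)·(160) + (+0.005000)·(140) = 515.2 -4.677 +0.700 = 511.223 ft.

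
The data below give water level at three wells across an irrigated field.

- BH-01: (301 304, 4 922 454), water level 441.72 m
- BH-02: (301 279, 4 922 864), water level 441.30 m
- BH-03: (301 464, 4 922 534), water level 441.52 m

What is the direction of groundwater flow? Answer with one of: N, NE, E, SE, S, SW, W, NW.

NE

With h = a·x + b·y + c and BH-01 as origin, the differences give:
  (-25)·a + 410·b = -0.42
  160·a + 80·b = -0.20
Eliminate b (×80 and ×410, subtract): -67600·a = 48.400 → a = ∂h/∂x = -0.0007160
Back-substitute: b = ∂h/∂y = -0.001068.
Flow = −∇h = (+0.0007160 east, +0.001068 north), which points northeast.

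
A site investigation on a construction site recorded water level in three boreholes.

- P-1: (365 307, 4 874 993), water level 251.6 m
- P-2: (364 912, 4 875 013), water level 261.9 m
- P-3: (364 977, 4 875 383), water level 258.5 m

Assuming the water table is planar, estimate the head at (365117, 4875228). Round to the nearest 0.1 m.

With h = a·x + b·y + c and P-1 as origin, the differences give:
  (-395)·a + 20·b = +10.3
  (-330)·a + 390·b = +6.9
Eliminate b (×390 and ×20, subtract): -147450·a = 3879.00 → a = ∂h/∂x = -0.02631
Back-substitute: b = ∂h/∂y = -0.004568.
h(365117, 4875228) = 251.6 + (-0.02631)·(-190) + (-0.004568)·(235) = 251.6 +4.998 -1.073 = 255.525 m.

255.5 m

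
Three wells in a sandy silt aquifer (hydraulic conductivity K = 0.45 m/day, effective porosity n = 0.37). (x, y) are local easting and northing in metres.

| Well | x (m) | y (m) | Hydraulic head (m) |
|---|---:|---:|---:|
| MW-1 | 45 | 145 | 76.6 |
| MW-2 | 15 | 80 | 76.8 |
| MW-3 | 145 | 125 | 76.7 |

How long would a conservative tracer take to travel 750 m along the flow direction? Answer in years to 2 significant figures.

520 years

Taking MW-1 as reference: MW-2−MW-1 = (-30, -65, +0.2); MW-3−MW-1 = (100, -20, +0.1).
Solve a·Δx + b·Δy = Δh: det = (-30)·(-20) − 100·(-65) = 7100.
∂h/∂x = [(+0.2)·(-20) − (+0.1)·(-65)] / 7100 = +0.0003521
∂h/∂y = [(-30)·(+0.1) − 100·(+0.2)] / 7100 = -0.003239
|∇h| = √(0.0003521² + -0.003239²) = 0.003258
Seepage velocity v = K·i/n = 0.45 × 0.003258 / 0.37 = 0.003962 m/day.
t = 750 / 0.003962 = 1.893e+05 days = 518 years.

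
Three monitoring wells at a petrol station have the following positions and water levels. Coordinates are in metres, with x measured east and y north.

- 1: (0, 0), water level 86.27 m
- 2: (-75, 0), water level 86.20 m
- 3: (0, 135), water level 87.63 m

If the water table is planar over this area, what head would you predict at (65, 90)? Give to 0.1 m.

∂h/∂x = (86.20 − 86.27) / (-75 − 0) = +0.0009333
∂h/∂y = (87.63 − 86.27) / (135 − 0) = +0.01007
h(65, 90) = 86.27 + (+0.0009333)·(65) + (+0.01007)·(90) = 86.27 +0.061 +0.907 = 87.237 m.

87.2 m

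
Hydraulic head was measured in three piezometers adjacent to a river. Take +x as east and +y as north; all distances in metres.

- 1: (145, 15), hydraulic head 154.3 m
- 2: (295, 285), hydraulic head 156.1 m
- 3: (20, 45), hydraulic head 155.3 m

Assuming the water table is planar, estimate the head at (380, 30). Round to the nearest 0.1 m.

Taking 1 as reference: 2−1 = (150, 270, +1.8); 3−1 = (-125, 30, +1.0).
Solve a·Δx + b·Δy = Δh: det = 150·30 − (-125)·270 = 38250.
∂h/∂x = [(+1.8)·30 − (+1.0)·270] / 38250 = -0.005647
∂h/∂y = [150·(+1.0) − (-125)·(+1.8)] / 38250 = +0.009804
h(380, 30) = 154.3 + (-0.005647)·(235) + (+0.009804)·(15) = 154.3 -1.327 +0.147 = 153.120 m.

153.1 m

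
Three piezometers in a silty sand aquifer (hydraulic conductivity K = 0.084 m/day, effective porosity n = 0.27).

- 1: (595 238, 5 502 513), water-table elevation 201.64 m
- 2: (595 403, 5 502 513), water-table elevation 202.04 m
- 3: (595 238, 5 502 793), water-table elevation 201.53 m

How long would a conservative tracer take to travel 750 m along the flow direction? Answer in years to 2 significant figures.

2700 years

∂h/∂x = (202.04 − 201.64) / (595403 − 595238) = +0.002424
∂h/∂y = (201.53 − 201.64) / (5502793 − 5502513) = -0.0003929
|∇h| = √(0.002424² + -0.0003929²) = 0.002456
Seepage velocity v = K·i/n = 0.084 × 0.002456 / 0.27 = 0.0007641 m/day.
t = 750 / 0.0007641 = 9.815e+05 days = 2.69e+03 years.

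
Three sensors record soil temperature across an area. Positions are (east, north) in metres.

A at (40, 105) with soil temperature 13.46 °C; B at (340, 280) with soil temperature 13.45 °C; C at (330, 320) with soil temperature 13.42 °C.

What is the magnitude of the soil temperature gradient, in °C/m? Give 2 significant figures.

0.00075 °C/m

Three-point gradient (reference A): Δ to B = (300, 175, -0.01), Δ to C = (290, 215, -0.04).
∂T/∂x = +0.0003527, ∂T/∂y = -0.0006618 (det = 13750).
|∇f| = √(0.0003527² + -0.0006618²) = 0.0007499 °C/m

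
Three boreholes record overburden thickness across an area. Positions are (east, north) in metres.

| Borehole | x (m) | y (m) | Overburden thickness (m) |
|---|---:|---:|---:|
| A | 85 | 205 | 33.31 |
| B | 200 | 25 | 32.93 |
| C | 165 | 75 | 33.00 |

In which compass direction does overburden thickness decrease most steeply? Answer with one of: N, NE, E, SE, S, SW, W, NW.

Taking A as reference: B−A = (115, -180, -0.38); C−A = (80, -130, -0.31).
Determinant of the coordinate differences = 115·(-130) − 80·(-180) = -550.
∂d/∂x = [(-0.38)·(-130) − (-0.31)·(-180)] / -550 = +0.01164
∂d/∂y = [115·(-0.31) − 80·(-0.38)] / -550 = +0.009545
Steepest decrease is along −∇f = (-0.01164 E, -0.009545 N) → southwest.

SW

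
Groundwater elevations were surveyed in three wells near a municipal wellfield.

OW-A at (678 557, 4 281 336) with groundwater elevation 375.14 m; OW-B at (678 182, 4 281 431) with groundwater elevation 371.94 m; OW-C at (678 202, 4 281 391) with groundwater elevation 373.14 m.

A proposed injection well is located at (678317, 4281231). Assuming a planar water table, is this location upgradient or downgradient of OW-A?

With h = a·x + b·y + c and OW-A as origin, the differences give:
  (-375)·a + 95·b = -3.20
  (-355)·a + 55·b = -2.00
Eliminate b (×55 and ×95, subtract): 13100·a = 14.000 → a = ∂h/∂x = +0.001069
Back-substitute: b = ∂h/∂y = -0.02947.
Head at (678317, 4281231) = 375.14 + (+0.001069)·(-240) + (-0.02947)·(-105) = 377.98 m.
That is higher than the 375.14 m at OW-A, so the point is upgradient.

upgradient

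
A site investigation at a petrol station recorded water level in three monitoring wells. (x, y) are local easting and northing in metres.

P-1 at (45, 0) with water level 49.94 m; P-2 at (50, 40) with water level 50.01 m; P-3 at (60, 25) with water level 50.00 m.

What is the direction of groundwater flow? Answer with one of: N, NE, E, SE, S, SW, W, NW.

Three-point gradient (reference P-1): Δ to P-2 = (5, 40, +0.07), Δ to P-3 = (15, 25, +0.06).
∂h/∂x = +0.001368, ∂h/∂y = +0.001579 (det = -475).
Flow = −∇h = (-0.001368 east, -0.001579 north), which points southwest.

SW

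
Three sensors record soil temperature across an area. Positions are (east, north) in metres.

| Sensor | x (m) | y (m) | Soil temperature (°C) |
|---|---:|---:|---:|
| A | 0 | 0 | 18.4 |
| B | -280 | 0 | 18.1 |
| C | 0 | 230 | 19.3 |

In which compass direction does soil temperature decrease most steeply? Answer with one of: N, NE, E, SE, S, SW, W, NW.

S

∂T/∂x = (18.1 − 18.4) / (-280 − 0) = +0.001071
∂T/∂y = (19.3 − 18.4) / (230 − 0) = +0.003913
Steepest decrease is along −∇f = (-0.001071 E, -0.003913 N) → south.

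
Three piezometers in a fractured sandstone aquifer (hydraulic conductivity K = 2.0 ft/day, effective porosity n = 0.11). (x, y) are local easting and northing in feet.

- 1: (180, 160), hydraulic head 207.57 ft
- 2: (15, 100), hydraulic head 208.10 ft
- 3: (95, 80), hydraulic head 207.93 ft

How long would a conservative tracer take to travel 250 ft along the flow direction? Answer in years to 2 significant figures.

12 years

Taking 1 as reference: 2−1 = (-165, -60, +0.53); 3−1 = (-85, -80, +0.36).
Solve a·Δx + b·Δy = Δh: det = (-165)·(-80) − (-85)·(-60) = 8100.
∂h/∂x = [(+0.53)·(-80) − (+0.36)·(-60)] / 8100 = -0.002568
∂h/∂y = [(-165)·(+0.36) − (-85)·(+0.53)] / 8100 = -0.001772
|∇h| = √(-0.002568² + -0.001772²) = 0.00312
Seepage velocity v = K·i/n = 2.0 × 0.00312 / 0.11 = 0.05673 ft/day.
t = 250 / 0.05673 = 4407 days = 12.1 years.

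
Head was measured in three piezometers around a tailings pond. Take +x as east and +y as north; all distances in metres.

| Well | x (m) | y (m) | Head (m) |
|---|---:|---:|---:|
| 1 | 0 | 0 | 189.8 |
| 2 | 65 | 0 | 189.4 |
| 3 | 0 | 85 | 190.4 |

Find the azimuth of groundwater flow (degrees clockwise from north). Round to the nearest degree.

139°

∂h/∂x = (189.4 − 189.8) / (65 − 0) = -0.006154
∂h/∂y = (190.4 − 189.8) / (85 − 0) = +0.007059
Flow direction (−∇h) has components (+0.006154 E, -0.007059 N).
Azimuth = atan2(E, N) = atan2(+0.006154, -0.007059) = 138.9° ≈ 139°.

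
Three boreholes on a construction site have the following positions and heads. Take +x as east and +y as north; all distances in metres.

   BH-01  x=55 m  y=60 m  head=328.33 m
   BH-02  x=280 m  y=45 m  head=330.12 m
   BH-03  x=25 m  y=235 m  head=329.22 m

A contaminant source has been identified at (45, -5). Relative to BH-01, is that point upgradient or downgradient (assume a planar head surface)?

downgradient

Differences from BH-01: to BH-02 (Δx, Δy, Δh) = (225, -15, +1.79); to BH-03 = (-30, 175, +0.89).
Solve a·Δx + b·Δy = Δh: det = 225·175 − (-30)·(-15) = 38925.
∂h/∂x = [(+1.79)·175 − (+0.89)·(-15)] / 38925 = +0.008390
∂h/∂y = [225·(+0.89) − (-30)·(+1.79)] / 38925 = +0.006524
Head at (45, -5) = 328.33 + (+0.008390)·(-10) + (+0.006524)·(-65) = 327.82 m.
That is lower than the 328.33 m at BH-01, so the point is downgradient.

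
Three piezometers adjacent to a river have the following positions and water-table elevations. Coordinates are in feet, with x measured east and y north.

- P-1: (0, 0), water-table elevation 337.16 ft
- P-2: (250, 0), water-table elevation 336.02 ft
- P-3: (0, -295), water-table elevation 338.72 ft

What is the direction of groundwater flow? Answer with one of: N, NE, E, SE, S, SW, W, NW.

NE

∂h/∂x = (336.02 − 337.16) / (250 − 0) = -0.004560
∂h/∂y = (338.72 − 337.16) / (-295 − 0) = -0.005288
Flow = −∇h = (+0.004560 east, +0.005288 north), which points northeast.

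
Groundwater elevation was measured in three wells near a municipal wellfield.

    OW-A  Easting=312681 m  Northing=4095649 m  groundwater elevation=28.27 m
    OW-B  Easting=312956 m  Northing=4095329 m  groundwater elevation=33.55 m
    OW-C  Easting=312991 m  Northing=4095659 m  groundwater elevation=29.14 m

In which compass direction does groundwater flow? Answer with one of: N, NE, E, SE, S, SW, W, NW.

N

With h = a·x + b·y + c and OW-A as origin, the differences give:
  275·a + (-320)·b = +5.28
  310·a + 10·b = +0.87
Eliminate b (×10 and ×(-320), subtract): 101950·a = 331.200 → a = ∂h/∂x = +0.003249
Back-substitute: b = ∂h/∂y = -0.01371.
Flow = −∇h = (-0.003249 east, +0.01371 north), which points north.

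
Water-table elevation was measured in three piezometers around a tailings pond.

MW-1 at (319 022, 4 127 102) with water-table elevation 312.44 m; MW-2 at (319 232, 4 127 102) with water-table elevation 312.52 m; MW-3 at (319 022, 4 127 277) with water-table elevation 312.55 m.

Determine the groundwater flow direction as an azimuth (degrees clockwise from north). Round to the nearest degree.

∂h/∂x = (312.52 − 312.44) / (319232 − 319022) = +0.0003810
∂h/∂y = (312.55 − 312.44) / (4127277 − 4127102) = +0.0006286
Flow direction (−∇h) has components (-0.0003810 E, -0.0006286 N).
Azimuth = atan2(E, N) = atan2(-0.0003810, -0.0006286) = 211.2° ≈ 211°.

211°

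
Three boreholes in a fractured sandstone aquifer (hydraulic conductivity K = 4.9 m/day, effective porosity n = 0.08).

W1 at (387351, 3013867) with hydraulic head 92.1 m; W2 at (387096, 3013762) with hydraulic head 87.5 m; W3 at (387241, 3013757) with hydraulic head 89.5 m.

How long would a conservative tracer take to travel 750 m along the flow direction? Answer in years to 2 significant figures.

2.0 years

With h = a·x + b·y + c and W1 as origin, the differences give:
  (-255)·a + (-105)·b = -4.6
  (-110)·a + (-110)·b = -2.6
Eliminate b (×(-110) and ×(-105), subtract): 16500·a = 233.00 → a = ∂h/∂x = +0.01412
Back-substitute: b = ∂h/∂y = +0.009515.
|∇h| = √(0.01412² + 0.009515²) = 0.01703
Seepage velocity v = K·i/n = 4.9 × 0.01703 / 0.08 = 1.043 m/day.
t = 750 / 1.043 = 719.1 days = 1.97 years.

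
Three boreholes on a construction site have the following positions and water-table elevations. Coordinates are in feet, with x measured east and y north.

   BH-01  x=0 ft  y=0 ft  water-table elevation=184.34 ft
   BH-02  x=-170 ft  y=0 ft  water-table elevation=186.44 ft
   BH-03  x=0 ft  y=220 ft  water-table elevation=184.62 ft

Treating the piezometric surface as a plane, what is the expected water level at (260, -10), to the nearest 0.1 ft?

∂h/∂x = (186.44 − 184.34) / (-170 − 0) = -0.01235
∂h/∂y = (184.62 − 184.34) / (220 − 0) = +0.001273
h(260, -10) = 184.34 + (-0.01235)·(260) + (+0.001273)·(-10) = 184.34 -3.212 -0.013 = 181.116 ft.

181.1 ft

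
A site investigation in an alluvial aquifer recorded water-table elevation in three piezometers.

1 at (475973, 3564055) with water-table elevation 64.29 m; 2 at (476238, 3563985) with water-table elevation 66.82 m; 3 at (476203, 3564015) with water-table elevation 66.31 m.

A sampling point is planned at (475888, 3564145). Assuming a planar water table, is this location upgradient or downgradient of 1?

Three-point gradient (reference 1): Δ to 2 = (265, -70, +2.53), Δ to 3 = (230, -40, +2.02).
∂h/∂x = +0.007309, ∂h/∂y = -0.008473 (det = 5500).
Head at (475888, 3564145) = 64.29 + (+0.007309)·(-85) + (-0.008473)·(90) = 62.91 m.
That is lower than the 64.29 m at 1, so the point is downgradient.

downgradient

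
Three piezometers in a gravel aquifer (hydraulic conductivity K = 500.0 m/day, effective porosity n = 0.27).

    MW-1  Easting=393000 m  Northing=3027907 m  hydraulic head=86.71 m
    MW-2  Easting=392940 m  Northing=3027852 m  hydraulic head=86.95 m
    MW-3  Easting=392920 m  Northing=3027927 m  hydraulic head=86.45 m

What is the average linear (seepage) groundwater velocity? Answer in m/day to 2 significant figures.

Taking MW-1 as reference: MW-2−MW-1 = (-60, -55, +0.24); MW-3−MW-1 = (-80, 20, -0.26).
Determinant of the coordinate differences = (-60)·20 − (-80)·(-55) = -5600.
∂h/∂x = [(+0.24)·20 − (-0.26)·(-55)] / -5600 = +0.001696
∂h/∂y = [(-60)·(-0.26) − (-80)·(+0.24)] / -5600 = -0.006214
|∇h| = √(0.001696² + -0.006214²) = 0.006441
Seepage velocity v = K·i/n = 500.0 × 0.006441 / 0.27 = 11.93 m/day.

12 m/day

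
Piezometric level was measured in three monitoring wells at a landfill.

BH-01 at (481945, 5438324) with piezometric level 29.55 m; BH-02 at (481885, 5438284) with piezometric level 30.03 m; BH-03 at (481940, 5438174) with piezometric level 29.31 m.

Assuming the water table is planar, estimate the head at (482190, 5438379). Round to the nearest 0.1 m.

27.4 m

Differences from BH-01: to BH-02 (Δx, Δy, Δh) = (-60, -40, +0.48); to BH-03 = (-5, -150, -0.24).
Solve a·Δx + b·Δy = Δh: det = (-60)·(-150) − (-5)·(-40) = 8800.
∂h/∂x = [(+0.48)·(-150) − (-0.24)·(-40)] / 8800 = -0.009273
∂h/∂y = [(-60)·(-0.24) − (-5)·(+0.48)] / 8800 = +0.001909
h(482190, 5438379) = 29.55 + (-0.009273)·(245) + (+0.001909)·(55) = 29.55 -2.272 +0.105 = 27.383 m.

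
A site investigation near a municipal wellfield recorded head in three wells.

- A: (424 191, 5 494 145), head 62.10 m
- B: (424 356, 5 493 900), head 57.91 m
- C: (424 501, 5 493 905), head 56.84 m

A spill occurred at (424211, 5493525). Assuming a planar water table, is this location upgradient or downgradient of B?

With h = a·x + b·y + c and A as origin, the differences give:
  165·a + (-245)·b = -4.19
  310·a + (-240)·b = -5.26
Eliminate b (×(-240) and ×(-245), subtract): 36350·a = -283.100 → a = ∂h/∂x = -0.007788
Back-substitute: b = ∂h/∂y = +0.01186.
Head at (424211, 5493525) = 62.10 + (-0.007788)·(20) + (+0.01186)·(-620) = 54.59 m.
That is lower than the 57.91 m at B, so the point is downgradient.

downgradient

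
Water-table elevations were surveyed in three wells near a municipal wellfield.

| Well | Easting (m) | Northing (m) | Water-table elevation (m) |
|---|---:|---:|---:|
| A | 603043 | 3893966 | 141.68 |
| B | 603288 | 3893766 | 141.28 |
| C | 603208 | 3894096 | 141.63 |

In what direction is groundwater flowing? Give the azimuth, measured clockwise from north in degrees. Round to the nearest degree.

131°

With h = a·x + b·y + c and A as origin, the differences give:
  245·a + (-200)·b = -0.40
  165·a + 130·b = -0.05
Eliminate b (×130 and ×(-200), subtract): 64850·a = -62.000 → a = ∂h/∂x = -0.0009561
Back-substitute: b = ∂h/∂y = +0.0008288.
Flow direction (−∇h) has components (+0.0009561 E, -0.0008288 N).
Azimuth = atan2(E, N) = atan2(+0.0009561, -0.0008288) = 130.9° ≈ 131°.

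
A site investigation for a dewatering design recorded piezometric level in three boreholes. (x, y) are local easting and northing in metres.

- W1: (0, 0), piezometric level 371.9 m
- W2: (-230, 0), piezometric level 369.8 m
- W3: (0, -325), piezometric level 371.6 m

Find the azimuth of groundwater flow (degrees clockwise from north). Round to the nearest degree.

∂h/∂x = (369.8 − 371.9) / (-230 − 0) = +0.009130
∂h/∂y = (371.6 − 371.9) / (-325 − 0) = +0.0009231
Flow direction (−∇h) has components (-0.009130 E, -0.0009231 N).
Azimuth = atan2(E, N) = atan2(-0.009130, -0.0009231) = 264.2° ≈ 264°.

264°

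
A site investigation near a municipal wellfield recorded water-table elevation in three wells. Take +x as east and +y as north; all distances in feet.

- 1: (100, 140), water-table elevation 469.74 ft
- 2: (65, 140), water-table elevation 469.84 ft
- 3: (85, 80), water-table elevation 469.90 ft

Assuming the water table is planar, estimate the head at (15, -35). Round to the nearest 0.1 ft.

470.3 ft

Taking 1 as reference: 2−1 = (-35, 0, +0.10); 3−1 = (-15, -60, +0.16).
Solve a·Δx + b·Δy = Δh: det = (-35)·(-60) − (-15)·0 = 2100.
∂h/∂x = [(+0.10)·(-60) − (+0.16)·0] / 2100 = -0.002857
∂h/∂y = [(-35)·(+0.16) − (-15)·(+0.10)] / 2100 = -0.001952
h(15, -35) = 469.74 + (-0.002857)·(-85) + (-0.001952)·(-175) = 469.74 +0.243 +0.342 = 470.325 ft.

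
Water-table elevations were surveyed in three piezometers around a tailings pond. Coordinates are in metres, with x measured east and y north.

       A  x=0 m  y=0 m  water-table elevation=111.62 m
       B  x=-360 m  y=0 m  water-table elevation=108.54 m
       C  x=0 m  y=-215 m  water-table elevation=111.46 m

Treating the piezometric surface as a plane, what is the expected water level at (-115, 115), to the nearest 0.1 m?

110.7 m

∂h/∂x = (108.54 − 111.62) / (-360 − 0) = +0.008556
∂h/∂y = (111.46 − 111.62) / (-215 − 0) = +0.0007442
h(-115, 115) = 111.62 + (+0.008556)·(-115) + (+0.0007442)·(115) = 111.62 -0.984 +0.086 = 110.722 m.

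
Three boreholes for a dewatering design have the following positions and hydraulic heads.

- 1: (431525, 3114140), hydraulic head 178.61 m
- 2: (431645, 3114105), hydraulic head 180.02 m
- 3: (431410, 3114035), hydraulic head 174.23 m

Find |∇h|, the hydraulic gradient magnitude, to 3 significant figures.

0.0284

Taking 1 as reference: 2−1 = (120, -35, +1.41); 3−1 = (-115, -105, -4.38).
Determinant of the coordinate differences = 120·(-105) − (-115)·(-35) = -16625.
∂h/∂x = [(+1.41)·(-105) − (-4.38)·(-35)] / -16625 = +0.01813
∂h/∂y = [120·(-4.38) − (-115)·(+1.41)] / -16625 = +0.02186
|∇h| = √(0.01813² + 0.02186²) = 0.0284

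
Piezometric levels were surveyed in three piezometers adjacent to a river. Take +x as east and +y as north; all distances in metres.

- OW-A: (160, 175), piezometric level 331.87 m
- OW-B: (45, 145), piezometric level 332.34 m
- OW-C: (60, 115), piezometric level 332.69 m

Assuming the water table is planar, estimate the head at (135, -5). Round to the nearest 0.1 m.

334.1 m

Differences from OW-A: to OW-B (Δx, Δy, Δh) = (-115, -30, +0.47); to OW-C = (-100, -60, +0.82).
Solve a·Δx + b·Δy = Δh: det = (-115)·(-60) − (-100)·(-30) = 3900.
∂h/∂x = [(+0.47)·(-60) − (+0.82)·(-30)] / 3900 = -0.0009231
∂h/∂y = [(-115)·(+0.82) − (-100)·(+0.47)] / 3900 = -0.01213
h(135, -5) = 331.87 + (-0.0009231)·(-25) + (-0.01213)·(-180) = 331.87 +0.023 +2.183 = 334.076 m.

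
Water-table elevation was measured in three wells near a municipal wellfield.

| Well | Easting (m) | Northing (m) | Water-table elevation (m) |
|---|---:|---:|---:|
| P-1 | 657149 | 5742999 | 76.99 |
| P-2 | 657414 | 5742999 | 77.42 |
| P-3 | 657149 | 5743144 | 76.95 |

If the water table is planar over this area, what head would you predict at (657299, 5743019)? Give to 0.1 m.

∂h/∂x = (77.42 − 76.99) / (657414 − 657149) = +0.001623
∂h/∂y = (76.95 − 76.99) / (5743144 − 5742999) = -0.0002759
h(657299, 5743019) = 76.99 + (+0.001623)·(150) + (-0.0002759)·(20) = 76.99 +0.243 -0.006 = 77.228 m.

77.2 m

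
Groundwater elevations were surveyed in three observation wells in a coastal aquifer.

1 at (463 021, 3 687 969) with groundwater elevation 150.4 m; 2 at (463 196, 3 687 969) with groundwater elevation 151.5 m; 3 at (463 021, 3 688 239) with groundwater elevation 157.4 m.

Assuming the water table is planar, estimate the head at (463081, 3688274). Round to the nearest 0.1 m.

∂h/∂x = (151.5 − 150.4) / (463196 − 463021) = +0.006286
∂h/∂y = (157.4 − 150.4) / (3688239 − 3687969) = +0.02593
h(463081, 3688274) = 150.4 + (+0.006286)·(60) + (+0.02593)·(305) = 150.4 +0.377 +7.907 = 158.685 m.

158.7 m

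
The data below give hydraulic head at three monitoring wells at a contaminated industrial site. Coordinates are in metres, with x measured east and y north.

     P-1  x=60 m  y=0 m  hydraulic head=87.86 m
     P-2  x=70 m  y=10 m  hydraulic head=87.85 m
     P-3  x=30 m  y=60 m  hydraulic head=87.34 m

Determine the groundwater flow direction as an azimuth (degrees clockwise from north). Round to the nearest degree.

Differences from P-1: to P-2 (Δx, Δy, Δh) = (10, 10, -0.01); to P-3 = (-30, 60, -0.52).
Solve a·Δx + b·Δy = Δh: det = 10·60 − (-30)·10 = 900.
∂h/∂x = [(-0.01)·60 − (-0.52)·10] / 900 = +0.005111
∂h/∂y = [10·(-0.52) − (-30)·(-0.01)] / 900 = -0.006111
Flow direction (−∇h) has components (-0.005111 E, +0.006111 N).
Azimuth = atan2(E, N) = atan2(-0.005111, +0.006111) = 320.1° ≈ 320°.

320°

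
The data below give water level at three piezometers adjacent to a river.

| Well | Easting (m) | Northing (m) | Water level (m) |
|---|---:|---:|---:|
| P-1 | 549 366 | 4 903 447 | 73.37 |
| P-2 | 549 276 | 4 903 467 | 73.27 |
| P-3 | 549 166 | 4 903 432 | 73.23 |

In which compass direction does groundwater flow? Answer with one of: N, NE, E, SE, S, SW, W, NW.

NW

With h = a·x + b·y + c and P-1 as origin, the differences give:
  (-90)·a + 20·b = -0.10
  (-200)·a + (-15)·b = -0.14
Eliminate b (×(-15) and ×20, subtract): 5350·a = 4.300 → a = ∂h/∂x = +0.0008037
Back-substitute: b = ∂h/∂y = -0.001383.
Flow = −∇h = (-0.0008037 east, +0.001383 north), which points northwest.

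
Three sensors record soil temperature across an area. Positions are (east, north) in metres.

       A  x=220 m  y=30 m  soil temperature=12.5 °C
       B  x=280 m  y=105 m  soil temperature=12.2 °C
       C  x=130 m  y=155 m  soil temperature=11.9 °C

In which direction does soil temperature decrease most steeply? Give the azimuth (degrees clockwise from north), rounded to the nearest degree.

353°

With T = a·x + b·y + c and A as origin, the differences give:
  60·a + 75·b = -0.3
  (-90)·a + 125·b = -0.6
Eliminate b (×125 and ×75, subtract): 14250·a = 7.50 → a = ∂T/∂x = +0.0005263
Back-substitute: b = ∂T/∂y = -0.004421.
Steepest decrease is along −∇f: components (-0.0005263 E, +0.004421 N).
Azimuth = atan2(-0.0005263, +0.004421) = 353.2° ≈ 353°.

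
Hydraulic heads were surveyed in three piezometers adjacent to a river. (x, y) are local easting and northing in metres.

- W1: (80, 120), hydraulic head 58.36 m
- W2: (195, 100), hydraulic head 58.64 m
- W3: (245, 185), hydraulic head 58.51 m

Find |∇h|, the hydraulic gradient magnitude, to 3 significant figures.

Differences from W1: to W2 (Δx, Δy, Δh) = (115, -20, +0.28); to W3 = (165, 65, +0.15).
Determinant of the coordinate differences = 115·65 − 165·(-20) = 10775.
∂h/∂x = [(+0.28)·65 − (+0.15)·(-20)] / 10775 = +0.001968
∂h/∂y = [115·(+0.15) − 165·(+0.28)] / 10775 = -0.002687
|∇h| = √(0.001968² + -0.002687²) = 0.003331

0.00333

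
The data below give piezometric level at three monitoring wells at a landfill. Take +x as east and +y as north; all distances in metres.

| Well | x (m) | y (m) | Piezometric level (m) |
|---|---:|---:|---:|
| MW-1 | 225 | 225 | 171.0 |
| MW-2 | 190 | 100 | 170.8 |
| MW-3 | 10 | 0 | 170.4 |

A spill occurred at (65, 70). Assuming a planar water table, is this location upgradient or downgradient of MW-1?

Differences from MW-1: to MW-2 (Δx, Δy, Δh) = (-35, -125, -0.2); to MW-3 = (-215, -225, -0.6).
Solve a·Δx + b·Δy = Δh: det = (-35)·(-225) − (-215)·(-125) = -19000.
∂h/∂x = [(-0.2)·(-225) − (-0.6)·(-125)] / -19000 = +0.001579
∂h/∂y = [(-35)·(-0.6) − (-215)·(-0.2)] / -19000 = +0.001158
Head at (65, 70) = 171.0 + (+0.001579)·(-160) + (+0.001158)·(-155) = 170.57 m.
That is lower than the 171.0 m at MW-1, so the point is downgradient.

downgradient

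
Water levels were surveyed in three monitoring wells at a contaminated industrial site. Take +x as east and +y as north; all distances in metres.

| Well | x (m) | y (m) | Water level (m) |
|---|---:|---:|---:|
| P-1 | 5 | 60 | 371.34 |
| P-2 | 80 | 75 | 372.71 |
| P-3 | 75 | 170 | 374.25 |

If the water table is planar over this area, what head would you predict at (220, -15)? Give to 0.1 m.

Taking P-1 as reference: P-2−P-1 = (75, 15, +1.37); P-3−P-1 = (70, 110, +2.91).
Solve a·Δx + b·Δy = Δh: det = 75·110 − 70·15 = 7200.
∂h/∂x = [(+1.37)·110 − (+2.91)·15] / 7200 = +0.01487
∂h/∂y = [75·(+2.91) − 70·(+1.37)] / 7200 = +0.01699
h(220, -15) = 371.34 + (+0.01487)·(215) + (+0.01699)·(-75) = 371.34 +3.197 -1.274 = 373.262 m.

373.3 m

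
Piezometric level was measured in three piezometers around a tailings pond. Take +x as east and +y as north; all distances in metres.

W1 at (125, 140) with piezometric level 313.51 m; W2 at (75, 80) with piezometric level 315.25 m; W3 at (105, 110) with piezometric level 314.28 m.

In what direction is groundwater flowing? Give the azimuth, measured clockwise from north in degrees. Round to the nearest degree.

058°

Differences from W1: to W2 (Δx, Δy, Δh) = (-50, -60, +1.74); to W3 = (-20, -30, +0.77).
Solve a·Δx + b·Δy = Δh: det = (-50)·(-30) − (-20)·(-60) = 300.
∂h/∂x = [(+1.74)·(-30) − (+0.77)·(-60)] / 300 = -0.02000
∂h/∂y = [(-50)·(+0.77) − (-20)·(+1.74)] / 300 = -0.01233
Flow direction (−∇h) has components (+0.02000 E, +0.01233 N).
Azimuth = atan2(E, N) = atan2(+0.02000, +0.01233) = 58.3° ≈ 058°.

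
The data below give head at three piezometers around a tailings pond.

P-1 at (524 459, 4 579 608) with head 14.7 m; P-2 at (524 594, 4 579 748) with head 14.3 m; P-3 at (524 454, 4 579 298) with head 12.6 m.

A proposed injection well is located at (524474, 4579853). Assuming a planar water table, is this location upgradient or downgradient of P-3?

Three-point gradient (reference P-1): Δ to P-2 = (135, 140, -0.4), Δ to P-3 = (-5, -310, -2.1).
∂h/∂x = -0.01016, ∂h/∂y = +0.006938 (det = -41150).
Head at (524474, 4579853) = 14.7 + (-0.01016)·(15) + (+0.006938)·(245) = 16.25 m.
That is higher than the 12.6 m at P-3, so the point is upgradient.

upgradient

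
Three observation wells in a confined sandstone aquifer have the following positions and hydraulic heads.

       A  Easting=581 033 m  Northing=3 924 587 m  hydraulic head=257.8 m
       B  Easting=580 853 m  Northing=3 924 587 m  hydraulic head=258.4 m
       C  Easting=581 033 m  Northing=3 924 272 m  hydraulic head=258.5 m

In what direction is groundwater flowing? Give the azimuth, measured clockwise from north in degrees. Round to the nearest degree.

056°

∂h/∂x = (258.4 − 257.8) / (580853 − 581033) = -0.003333
∂h/∂y = (258.5 − 257.8) / (3924272 − 3924587) = -0.002222
Flow direction (−∇h) has components (+0.003333 E, +0.002222 N).
Azimuth = atan2(E, N) = atan2(+0.003333, +0.002222) = 56.3° ≈ 056°.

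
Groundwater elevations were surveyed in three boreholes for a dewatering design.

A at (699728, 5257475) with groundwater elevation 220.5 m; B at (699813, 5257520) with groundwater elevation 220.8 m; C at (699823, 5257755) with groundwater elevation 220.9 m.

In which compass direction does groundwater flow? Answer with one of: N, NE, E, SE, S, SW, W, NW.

Three-point gradient (reference A): Δ to B = (85, 45, +0.3), Δ to C = (95, 280, +0.4).
∂h/∂x = +0.003380, ∂h/∂y = +0.0002817 (det = 19525).
Flow = −∇h = (-0.003380 east, -0.0002817 north), which points west.

W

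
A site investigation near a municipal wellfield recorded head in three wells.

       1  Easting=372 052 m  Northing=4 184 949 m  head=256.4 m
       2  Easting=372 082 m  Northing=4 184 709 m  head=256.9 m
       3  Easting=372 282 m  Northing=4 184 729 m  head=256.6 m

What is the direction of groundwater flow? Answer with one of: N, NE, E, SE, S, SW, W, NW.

Differences from 1: to 2 (Δx, Δy, Δh) = (30, -240, +0.5); to 3 = (230, -220, +0.2).
Determinant of the coordinate differences = 30·(-220) − 230·(-240) = 48600.
∂h/∂x = [(+0.5)·(-220) − (+0.2)·(-240)] / 48600 = -0.001276
∂h/∂y = [30·(+0.2) − 230·(+0.5)] / 48600 = -0.002243
Flow = −∇h = (+0.001276 east, +0.002243 north), which points northeast.

NE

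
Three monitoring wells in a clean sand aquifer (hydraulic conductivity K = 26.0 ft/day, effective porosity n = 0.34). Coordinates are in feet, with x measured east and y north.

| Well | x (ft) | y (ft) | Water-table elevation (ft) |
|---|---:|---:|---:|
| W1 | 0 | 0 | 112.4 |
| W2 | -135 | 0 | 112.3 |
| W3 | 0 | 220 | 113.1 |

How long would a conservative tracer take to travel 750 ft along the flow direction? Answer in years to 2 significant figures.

∂h/∂x = (112.3 − 112.4) / (-135 − 0) = +0.0007407
∂h/∂y = (113.1 − 112.4) / (220 − 0) = +0.003182
|∇h| = √(0.0007407² + 0.003182²) = 0.003267
Seepage velocity v = K·i/n = 26.0 × 0.003267 / 0.34 = 0.2498 ft/day.
t = 750 / 0.2498 = 3002 days = 8.22 years.

8.2 years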